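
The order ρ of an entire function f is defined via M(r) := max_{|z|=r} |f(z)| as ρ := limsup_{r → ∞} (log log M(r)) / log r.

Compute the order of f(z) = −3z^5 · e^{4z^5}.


M(r) = max_{|z|=r} |-3|·|z|^5·|e^{4z^5}| = 3·r^5 · e^{4r^5} (the factors attain their maxima compatibly on |z|=r). Then log M(r) = log 3 + 5·log r + 4r^5, dominated by the last term, so log log M(r) ~ 5·log r. The polynomial factor -3z^5 contributes only a log r term and does not affect the order. ρ = 5.
Therefore ρ = 5.

Order ρ = 5.


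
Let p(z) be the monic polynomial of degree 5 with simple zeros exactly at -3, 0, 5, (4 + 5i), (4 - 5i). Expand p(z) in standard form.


The polynomial is p(z) = ∏_{α ∈ S} (z − α), where S = {-3, 0, 5, (4 + 5i), (4 - 5i)}.
Expanding the product yields: p(z) = z^5 -10·z^4 + 42·z^3 + 38·z^2 -615·z.
Note conjugate pairs combine to real quadratics: (z − (4+5i))(z − (4−5i)) = z² − 8z + 41.
The resulting polynomial has degree 5 and real coefficients as required.

p(z) = z^5 -10·z^4 + 42·z^3 + 38·z^2 -615·z.


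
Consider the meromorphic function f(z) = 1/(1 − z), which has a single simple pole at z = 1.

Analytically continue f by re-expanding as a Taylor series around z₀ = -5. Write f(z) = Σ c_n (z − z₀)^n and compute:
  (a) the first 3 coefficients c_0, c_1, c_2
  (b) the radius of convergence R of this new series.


Let w = z − z₀, so z = z₀ + w.
Then 1 − z = 1 − (z₀ + w) = (1 − z₀) − w = 6 − w.
f(z) = 1/(6 − w) = (1/(6)) · 1/(1 − w/(6)) = Σ_{n≥0} w^n / (6)^(n+1).
So c_n = 1/(6)^(n+1):
  c_0 = 1/(6)^1 = 1/6.
  c_1 = 1/(6)^2 = 1/36.
  c_2 = 1/(6)^3 = 1/216.
The series is valid for |w/d| < 1, i.e. |z − z₀| < |d|.
Radius of convergence: R = |1 − z₀| = |6| = 6 (distance from z₀ to the singularity z = 1).

c_0 = 1/6, c_1 = 1/36, c_2 = 1/216; R = 6.


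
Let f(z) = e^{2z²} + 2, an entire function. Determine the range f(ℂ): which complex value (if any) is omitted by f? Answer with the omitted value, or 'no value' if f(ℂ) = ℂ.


Little Picard bounds the complement of f(ℂ) to at most one point.
The exponent g(z) = 2z² is a nonconstant polynomial, hence surjective onto ℂ. So e^{g(z)} takes every value in {e^w : w ∈ ℂ} = ℂ ∖ {0}. Adding 2 shifts the range to ℂ ∖ {2}. f omits exactly 2.

Omitted value: 2.


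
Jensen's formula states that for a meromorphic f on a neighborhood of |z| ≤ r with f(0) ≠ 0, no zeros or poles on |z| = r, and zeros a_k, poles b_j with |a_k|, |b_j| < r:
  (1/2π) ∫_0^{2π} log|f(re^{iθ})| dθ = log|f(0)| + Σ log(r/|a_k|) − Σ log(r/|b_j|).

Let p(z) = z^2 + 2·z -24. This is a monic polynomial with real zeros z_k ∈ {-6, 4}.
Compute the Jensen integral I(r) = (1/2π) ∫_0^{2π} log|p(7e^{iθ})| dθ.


Zeros: -6, 4; r = 7.
Inside |z| < r: -6, 4. Outside (|z| ≥ r): ∅.
p(0) = -24, so log|p(0)| = log(24) = 3.1781.
Apply Jensen: I(r) = log|p(0)| + Σ_k log(r/|z_k|), summed over zeros inside |z| < r.
  log(r/|z_k|) for z_k = -6: log(7/6) = 0.1542
  log(r/|z_k|) for z_k = 4: log(7/4) = 0.5596
Sum over inside zeros: 0.7138.
I(r) = log|p(0)| + (inside sum) = 3.1781 + 0.7138 = 3.8918.
Closed form (all zeros inside, monic): I(r) = n·log(r) = 2·log(7) = 3.8918. ✓

I(r) ≈ 3.8918.


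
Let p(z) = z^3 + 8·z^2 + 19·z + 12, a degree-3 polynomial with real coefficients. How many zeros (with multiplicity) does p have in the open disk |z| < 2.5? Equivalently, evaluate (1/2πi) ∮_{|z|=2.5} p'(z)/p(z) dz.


The zeros of p are: -4, -3, -1.
Their magnitudes are: 4, 3, 1.
Zeros with |z| < R = 2.5: -1.
Count = 1.
By the argument principle, (1/2πi) ∮_{|z|=R} p'(z)/p(z) dz equals exactly this count.

Number of zeros inside |z| < 2.5: 1.


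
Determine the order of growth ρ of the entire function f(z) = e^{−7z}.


|e^{−7z}| = e^{Re(-7·z) + 0} ≤ e^{7|z|^1 + 0} = e^{7r^1 + 0} on |z| = r, so ρ ≤ 1. Choosing z on |z|=r so that -7·z is real positive (always possible by picking arg z appropriately) gives |f(z)| = e^{7r^1 + 0}, matching the bound. The additive constant 0 does not affect log log M(r) ~ 1·log r. Hence ρ = 1.
Therefore ρ = 1.

Order ρ = 1.


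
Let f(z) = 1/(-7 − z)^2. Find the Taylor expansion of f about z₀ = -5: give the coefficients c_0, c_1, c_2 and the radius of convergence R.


Let w = z − z₀, so z = z₀ + w.
Then -7 − z = -7 − (z₀ + w) = (-7 − z₀) − w = -2 − w.
f(z) = 1/(-2 − w)^2 = (1/(-2)^2) · (1 − w/(-2))^{−2}.
By the binomial series (1−u)^{−2} = Σ_{n≥0} C(n+1, 1) u^n for |u|<1, with u = w/(-2):
  c_n = C(n+1, 1) / (-2)^(n+2).
  c_0 = 1/(-2)^2 = 1/4.
  c_1 = 2/(-2)^3 = -1/4.
  c_2 = 3/(-2)^4 = 3/16.
The series is valid for |w/d| < 1, i.e. |z − z₀| < |d|.
Radius of convergence: R = |-7 − z₀| = |-2| = 2 (distance from z₀ to the singularity z = -7).

c_0 = 1/4, c_1 = -1/4, c_2 = 3/16; R = 2.


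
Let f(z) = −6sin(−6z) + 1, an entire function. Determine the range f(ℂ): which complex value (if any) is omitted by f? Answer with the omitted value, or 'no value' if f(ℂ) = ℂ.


Little Picard bounds the complement of f(ℂ) to at most one point.
sin is entire and surjective onto ℂ: for every w ∈ ℂ, sin(ζ) = w has a solution ζ ∈ ℂ (e.g., via the complex inverse arcsin). With ζ = −6z this gives z = ζ/(-6). Then -6·sin(−6z) takes every value in -6·ℂ = ℂ, and adding 1 is a bijection of ℂ. So f is surjective and omits no value. (Note: only on the real line is sin bounded by [−1, 1].)

Omitted value: no value.


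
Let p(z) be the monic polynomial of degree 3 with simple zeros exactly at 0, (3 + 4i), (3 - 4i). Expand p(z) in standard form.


The polynomial is p(z) = ∏_{α ∈ S} (z − α), where S = {0, (3 + 4i), (3 - 4i)}.
Expanding the product yields: p(z) = z^3 -6·z^2 + 25·z.
Note conjugate pairs combine to real quadratics: (z − (3+4i))(z − (3−4i)) = z² − 6z + 25.
The resulting polynomial has degree 3 and real coefficients as required.

p(z) = z^3 -6·z^2 + 25·z.


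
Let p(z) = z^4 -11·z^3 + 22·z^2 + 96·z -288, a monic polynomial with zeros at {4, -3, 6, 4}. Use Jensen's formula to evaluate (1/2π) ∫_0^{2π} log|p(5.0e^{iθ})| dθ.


Zeros: -3, 4, 4, 6; r = 5.0.
Inside |z| < r: -3, 4, 4. Outside (|z| ≥ r): 6.
p(0) = -288, so log|p(0)| = log(288) = 5.6630.
Apply Jensen: I(r) = log|p(0)| + Σ_k log(r/|z_k|), summed over zeros inside |z| < r.
  log(r/|z_k|) for z_k = 4: log(5.0/4) = 0.2231
  log(r/|z_k|) for z_k = -3: log(5.0/3) = 0.5108
  log(r/|z_k|) for z_k = 4: log(5.0/4) = 0.2231
  Outside zeros (6) contribute nothing to the Jensen sum.
Sum over inside zeros: 0.9571.
I(r) = log|p(0)| + (inside sum) = 5.6630 + 0.9571 = 6.6201.
Note: since some zeros are outside |z| ≤ r, the simplified n·log(r) form does NOT apply — only the inside zeros contribute.

I(r) ≈ 6.6201.


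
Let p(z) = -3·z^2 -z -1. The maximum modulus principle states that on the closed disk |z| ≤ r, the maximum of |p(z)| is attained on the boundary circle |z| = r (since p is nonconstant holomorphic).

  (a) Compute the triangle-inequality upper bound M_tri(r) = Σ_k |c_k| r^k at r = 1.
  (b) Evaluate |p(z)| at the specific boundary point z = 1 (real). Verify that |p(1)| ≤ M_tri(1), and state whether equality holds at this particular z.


Coefficients: c_0 = -1, c_1 = -1, c_2 = -3. Radius r = 1.
Part (a). Triangle bound: M_tri(r) = Σ_k |c_k| r^k
  = |-1|·1^0 + |-1|·1^1 + |-3|·1^2
  = 1 + 1 + 3 = 5.
This bounds M(r) := max_{|z|=r} |p(z)| from above; equality holds iff all terms c_k z^k can be made to align in phase at a single z on |z|=r.
Part (b). At z = 1 (real, on the circle |z| = r):
  p(1) = (-1)·1^0 + (-1)·1^1 + (-3)·1^2 = -5.
  |p(1)| = 5.
Since all nonzero coefficients share the same sign, |p(1)| = 5 = M_tri(1); the triangle bound is attained at z = 1, so in fact M(r) = 5.

M_tri(1) = 5; |p(1)| = 5; equality at z=1: yes.


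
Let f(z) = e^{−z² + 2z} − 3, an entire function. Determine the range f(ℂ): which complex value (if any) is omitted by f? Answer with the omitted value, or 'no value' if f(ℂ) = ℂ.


Little Picard bounds the complement of f(ℂ) to at most one point.
The exponent g(z) = −z² + 2z is a nonconstant polynomial, hence surjective onto ℂ. So e^{g(z)} takes every value in {e^w : w ∈ ℂ} = ℂ ∖ {0}. Adding -3 shifts the range to ℂ ∖ {-3}. f omits exactly -3.

Omitted value: -3.


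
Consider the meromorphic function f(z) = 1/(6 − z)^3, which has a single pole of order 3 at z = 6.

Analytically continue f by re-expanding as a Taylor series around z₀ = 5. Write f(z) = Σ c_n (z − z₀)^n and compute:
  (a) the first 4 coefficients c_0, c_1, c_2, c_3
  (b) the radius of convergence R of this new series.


Let w = z − z₀, so z = z₀ + w.
Then 6 − z = 6 − (z₀ + w) = (6 − z₀) − w = 1 − w.
f(z) = 1/(1 − w)^3 = (1/(1)^3) · (1 − w/(1))^{−3}.
By the binomial series (1−u)^{−3} = Σ_{n≥0} C(n+2, 2) u^n for |u|<1, with u = w/(1):
  c_n = C(n+2, 2) / (1)^(n+3).
  c_0 = 1/(1)^3 = 1.
  c_1 = 3/(1)^4 = 3.
  c_2 = 6/(1)^5 = 6.
  c_3 = 10/(1)^6 = 10.
The series is valid for |w/d| < 1, i.e. |z − z₀| < |d|.
Radius of convergence: R = |6 − z₀| = |1| = 1 (distance from z₀ to the singularity z = 6).

c_0 = 1, c_1 = 3, c_2 = 6, c_3 = 10; R = 1.


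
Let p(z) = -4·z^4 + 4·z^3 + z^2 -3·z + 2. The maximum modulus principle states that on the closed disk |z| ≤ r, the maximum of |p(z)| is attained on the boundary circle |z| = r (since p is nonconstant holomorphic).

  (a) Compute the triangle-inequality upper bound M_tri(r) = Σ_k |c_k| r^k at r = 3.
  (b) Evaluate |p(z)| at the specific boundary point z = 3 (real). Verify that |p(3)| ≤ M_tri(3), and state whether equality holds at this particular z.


Coefficients: c_0 = 2, c_1 = -3, c_2 = 1, c_3 = 4, c_4 = -4. Radius r = 3.
Part (a). Triangle bound: M_tri(r) = Σ_k |c_k| r^k
  = |2|·3^0 + |-3|·3^1 + |1|·3^2 + |4|·3^3 + |-4|·3^4
  = 2 + 9 + 9 + 108 + 324 = 452.
This bounds M(r) := max_{|z|=r} |p(z)| from above; equality holds iff all terms c_k z^k can be made to align in phase at a single z on |z|=r.
Part (b). At z = 3 (real, on the circle |z| = r):
  p(3) = (2)·3^0 + (-3)·3^1 + (1)·3^2 + (4)·3^3 + (-4)·3^4 = -214.
  |p(3)| = 214.
Check: |p(3)| = 214 ≤ 452 = M_tri(3). ✓ Equality does not hold at z = 3 (the coefficients have mixed signs, so the terms do not all align in phase there).

M_tri(3) = 452; |p(3)| = 214; equality at z=3: no.


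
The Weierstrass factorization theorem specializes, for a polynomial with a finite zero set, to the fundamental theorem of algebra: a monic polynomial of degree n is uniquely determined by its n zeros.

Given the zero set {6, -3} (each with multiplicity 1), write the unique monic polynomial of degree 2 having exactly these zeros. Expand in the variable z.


The polynomial is p(z) = ∏_{α ∈ S} (z − α), where S = {6, -3}.
Expanding the product yields: p(z) = z^2 -3·z -18.
The resulting polynomial has degree 2 and real coefficients as required.

p(z) = z^2 -3·z -18.


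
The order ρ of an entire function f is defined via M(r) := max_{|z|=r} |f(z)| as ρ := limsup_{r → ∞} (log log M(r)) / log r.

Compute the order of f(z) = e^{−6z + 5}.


|e^{−6z + 5}| = e^{Re(-6·z) + 5} ≤ e^{6|z|^1 + 5} = e^{6r^1 + 5} on |z| = r, so ρ ≤ 1. Choosing z on |z|=r so that -6·z is real positive (always possible by picking arg z appropriately) gives |f(z)| = e^{6r^1 + 5}, matching the bound. The additive constant 5 does not affect log log M(r) ~ 1·log r. Hence ρ = 1.
Therefore ρ = 1.

Order ρ = 1.


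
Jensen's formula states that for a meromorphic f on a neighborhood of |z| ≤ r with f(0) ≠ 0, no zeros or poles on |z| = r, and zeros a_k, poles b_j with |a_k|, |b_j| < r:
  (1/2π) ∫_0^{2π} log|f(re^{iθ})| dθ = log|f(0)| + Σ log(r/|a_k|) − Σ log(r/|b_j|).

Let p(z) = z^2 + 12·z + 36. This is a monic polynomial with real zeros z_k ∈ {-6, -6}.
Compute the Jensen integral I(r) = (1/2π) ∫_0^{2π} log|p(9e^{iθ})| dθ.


Zeros: -6, -6; r = 9.
Inside |z| < r: -6, -6. Outside (|z| ≥ r): ∅.
p(0) = 36, so log|p(0)| = log(36) = 3.5835.
Apply Jensen: I(r) = log|p(0)| + Σ_k log(r/|z_k|), summed over zeros inside |z| < r.
  log(r/|z_k|) for z_k = -6: log(9/6) = 0.4055
  log(r/|z_k|) for z_k = -6: log(9/6) = 0.4055
Sum over inside zeros: 0.8109.
I(r) = log|p(0)| + (inside sum) = 3.5835 + 0.8109 = 4.3944.
Closed form (all zeros inside, monic): I(r) = n·log(r) = 2·log(9) = 4.3944. ✓

I(r) ≈ 4.3944.


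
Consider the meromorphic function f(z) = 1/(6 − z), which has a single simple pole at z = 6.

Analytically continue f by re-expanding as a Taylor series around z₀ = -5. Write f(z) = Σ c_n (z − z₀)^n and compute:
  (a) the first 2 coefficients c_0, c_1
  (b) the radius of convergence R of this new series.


Let w = z − z₀, so z = z₀ + w.
Then 6 − z = 6 − (z₀ + w) = (6 − z₀) − w = 11 − w.
f(z) = 1/(11 − w) = (1/(11)) · 1/(1 − w/(11)) = Σ_{n≥0} w^n / (11)^(n+1).
So c_n = 1/(11)^(n+1):
  c_0 = 1/(11)^1 = 1/11.
  c_1 = 1/(11)^2 = 1/121.
The series is valid for |w/d| < 1, i.e. |z − z₀| < |d|.
Radius of convergence: R = |6 − z₀| = |11| = 11 (distance from z₀ to the singularity z = 6).

c_0 = 1/11, c_1 = 1/121; R = 11.


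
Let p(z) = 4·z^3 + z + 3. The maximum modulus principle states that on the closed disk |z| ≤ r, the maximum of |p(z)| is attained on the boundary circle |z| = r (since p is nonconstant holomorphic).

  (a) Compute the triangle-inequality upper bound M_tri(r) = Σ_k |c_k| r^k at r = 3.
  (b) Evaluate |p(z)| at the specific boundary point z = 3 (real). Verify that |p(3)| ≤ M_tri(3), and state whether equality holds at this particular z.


Coefficients: c_0 = 3, c_1 = 1, c_2 = 0, c_3 = 4. Radius r = 3.
Part (a). Triangle bound: M_tri(r) = Σ_k |c_k| r^k
  = |3|·3^0 + |1|·3^1 + |0|·3^2 + |4|·3^3
  = 3 + 3 + 0 + 108 = 114.
This bounds M(r) := max_{|z|=r} |p(z)| from above; equality holds iff all terms c_k z^k can be made to align in phase at a single z on |z|=r.
Part (b). At z = 3 (real, on the circle |z| = r):
  p(3) = (3)·3^0 + (1)·3^1 + (0)·3^2 + (4)·3^3 = 114.
  |p(3)| = 114.
Since all nonzero coefficients share the same sign, |p(3)| = 114 = M_tri(3); the triangle bound is attained at z = 3, so in fact M(r) = 114.

M_tri(3) = 114; |p(3)| = 114; equality at z=3: yes.


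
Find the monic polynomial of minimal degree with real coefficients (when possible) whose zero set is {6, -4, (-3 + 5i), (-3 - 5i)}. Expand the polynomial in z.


The polynomial is p(z) = ∏_{α ∈ S} (z − α), where S = {6, -4, (-3 + 5i), (-3 - 5i)}.
Expanding the product yields: p(z) = z^4 + 4·z^3 -2·z^2 -212·z -816.
Note conjugate pairs combine to real quadratics: (z − (-3+5i))(z − (-3−5i)) = z² + 6z + 34.
The resulting polynomial has degree 4 and real coefficients as required.

p(z) = z^4 + 4·z^3 -2·z^2 -212·z -816.


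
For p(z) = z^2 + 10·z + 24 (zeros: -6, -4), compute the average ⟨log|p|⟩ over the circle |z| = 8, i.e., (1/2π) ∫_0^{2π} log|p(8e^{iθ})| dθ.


Zeros: -6, -4; r = 8.
Inside |z| < r: -6, -4. Outside (|z| ≥ r): ∅.
p(0) = 24, so log|p(0)| = log(24) = 3.1781.
Apply Jensen: I(r) = log|p(0)| + Σ_k log(r/|z_k|), summed over zeros inside |z| < r.
  log(r/|z_k|) for z_k = -6: log(8/6) = 0.2877
  log(r/|z_k|) for z_k = -4: log(8/4) = 0.6931
Sum over inside zeros: 0.9808.
I(r) = log|p(0)| + (inside sum) = 3.1781 + 0.9808 = 4.1589.
Closed form (all zeros inside, monic): I(r) = n·log(r) = 2·log(8) = 4.1589. ✓

I(r) ≈ 4.1589.


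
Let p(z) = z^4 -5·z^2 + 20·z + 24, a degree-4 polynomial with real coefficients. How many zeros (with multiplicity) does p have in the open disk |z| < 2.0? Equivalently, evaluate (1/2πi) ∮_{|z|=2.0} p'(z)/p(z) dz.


The zeros of p are: -3, (2 + 2i), (2 - 2i), -1.
Their magnitudes are: 3, 2.828, 2.828, 1.
Zeros with |z| < R = 2.0: -1.
Count = 1.
By the argument principle, (1/2πi) ∮_{|z|=R} p'(z)/p(z) dz equals exactly this count.

Number of zeros inside |z| < 2.0: 1.


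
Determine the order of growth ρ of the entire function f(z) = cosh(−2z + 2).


cosh(w) is a linear combination of e^{iw} and e^{−iw} (or e^w, e^{−w} in the hyperbolic case), so |cosh(w)| ≤ e^{|w|}. With w = −2z + 2, |w| ≤ 2|z| + 2 = 2r + 2 on |z| = r, giving M(r) ≤ e^{2r + 2}, so ρ ≤ 1. On a suitable ray (z = it for sin/cos; z = t for sinh/cosh, t real → ∞), |cosh(−2z + 2)| grows like e^{2|t|}/2, so ρ ≥ 1. Hence ρ = 1.
Therefore ρ = 1.

Order ρ = 1.


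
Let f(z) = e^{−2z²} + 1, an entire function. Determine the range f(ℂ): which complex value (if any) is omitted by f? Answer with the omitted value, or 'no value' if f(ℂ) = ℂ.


Little Picard bounds the complement of f(ℂ) to at most one point.
The exponent g(z) = −2z² is a nonconstant polynomial, hence surjective onto ℂ. So e^{g(z)} takes every value in {e^w : w ∈ ℂ} = ℂ ∖ {0}. Adding 1 shifts the range to ℂ ∖ {1}. f omits exactly 1.

Omitted value: 1.


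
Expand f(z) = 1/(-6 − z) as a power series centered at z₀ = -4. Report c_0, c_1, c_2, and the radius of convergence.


Let w = z − z₀, so z = z₀ + w.
Then -6 − z = -6 − (z₀ + w) = (-6 − z₀) − w = -2 − w.
f(z) = 1/(-2 − w) = (1/(-2)) · 1/(1 − w/(-2)) = Σ_{n≥0} w^n / (-2)^(n+1).
So c_n = 1/(-2)^(n+1):
  c_0 = 1/(-2)^1 = -1/2.
  c_1 = 1/(-2)^2 = 1/4.
  c_2 = 1/(-2)^3 = -1/8.
The series is valid for |w/d| < 1, i.e. |z − z₀| < |d|.
Radius of convergence: R = |-6 − z₀| = |-2| = 2 (distance from z₀ to the singularity z = -6).

c_0 = -1/2, c_1 = 1/4, c_2 = -1/8; R = 2.


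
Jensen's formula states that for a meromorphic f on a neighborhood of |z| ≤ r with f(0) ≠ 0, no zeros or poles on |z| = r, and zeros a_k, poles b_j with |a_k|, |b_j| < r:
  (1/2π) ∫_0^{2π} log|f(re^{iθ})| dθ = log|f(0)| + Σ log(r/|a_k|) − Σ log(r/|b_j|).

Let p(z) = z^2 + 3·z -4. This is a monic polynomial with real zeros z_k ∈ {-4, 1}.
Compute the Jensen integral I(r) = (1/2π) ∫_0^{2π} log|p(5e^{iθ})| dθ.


Zeros: -4, 1; r = 5.
Inside |z| < r: -4, 1. Outside (|z| ≥ r): ∅.
p(0) = -4, so log|p(0)| = log(4) = 1.3863.
Apply Jensen: I(r) = log|p(0)| + Σ_k log(r/|z_k|), summed over zeros inside |z| < r.
  log(r/|z_k|) for z_k = -4: log(5/4) = 0.2231
  log(r/|z_k|) for z_k = 1: log(5/1) = 1.6094
Sum over inside zeros: 1.8326.
I(r) = log|p(0)| + (inside sum) = 1.3863 + 1.8326 = 3.2189.
Closed form (all zeros inside, monic): I(r) = n·log(r) = 2·log(5) = 3.2189. ✓

I(r) ≈ 3.2189.


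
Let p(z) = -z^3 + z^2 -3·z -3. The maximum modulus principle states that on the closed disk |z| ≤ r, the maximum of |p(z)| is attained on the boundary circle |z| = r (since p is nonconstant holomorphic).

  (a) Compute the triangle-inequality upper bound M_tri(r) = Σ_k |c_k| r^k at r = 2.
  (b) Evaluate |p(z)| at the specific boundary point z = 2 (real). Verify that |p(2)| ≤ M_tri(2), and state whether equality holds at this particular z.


Coefficients: c_0 = -3, c_1 = -3, c_2 = 1, c_3 = -1. Radius r = 2.
Part (a). Triangle bound: M_tri(r) = Σ_k |c_k| r^k
  = |-3|·2^0 + |-3|·2^1 + |1|·2^2 + |-1|·2^3
  = 3 + 6 + 4 + 8 = 21.
This bounds M(r) := max_{|z|=r} |p(z)| from above; equality holds iff all terms c_k z^k can be made to align in phase at a single z on |z|=r.
Part (b). At z = 2 (real, on the circle |z| = r):
  p(2) = (-3)·2^0 + (-3)·2^1 + (1)·2^2 + (-1)·2^3 = -13.
  |p(2)| = 13.
Check: |p(2)| = 13 ≤ 21 = M_tri(2). ✓ Equality does not hold at z = 2 (the coefficients have mixed signs, so the terms do not all align in phase there).

M_tri(2) = 21; |p(2)| = 13; equality at z=2: no.


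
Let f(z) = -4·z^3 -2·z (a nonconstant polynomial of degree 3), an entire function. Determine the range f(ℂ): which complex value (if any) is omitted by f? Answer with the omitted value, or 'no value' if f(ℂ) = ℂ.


Little Picard bounds the complement of f(ℂ) to at most one point.
For every w ∈ ℂ, the equation p(z) − w = 0 is a nonconstant polynomial in z and hence has at least one root by the fundamental theorem of algebra. So p is surjective onto ℂ, omitting no value.

Omitted value: no value.


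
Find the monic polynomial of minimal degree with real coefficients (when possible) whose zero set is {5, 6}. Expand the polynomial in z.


The polynomial is p(z) = ∏_{α ∈ S} (z − α), where S = {5, 6}.
Expanding the product yields: p(z) = z^2 -11·z + 30.
The resulting polynomial has degree 2 and real coefficients as required.

p(z) = z^2 -11·z + 30.


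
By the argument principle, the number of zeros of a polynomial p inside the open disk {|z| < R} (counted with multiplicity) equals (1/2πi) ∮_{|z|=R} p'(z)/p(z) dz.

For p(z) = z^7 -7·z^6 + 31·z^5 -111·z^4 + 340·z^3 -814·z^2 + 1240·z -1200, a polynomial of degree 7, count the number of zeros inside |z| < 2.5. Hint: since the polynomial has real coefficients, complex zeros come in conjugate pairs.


The zeros of p are: (-1 + 3i), (-1 - 3i), (1 + 2i), (1 - 2i), (2 + 2i), (2 - 2i), 3.
Their magnitudes are: 3.162, 3.162, 2.236, 2.236, 2.828, 2.828, 3.
Zeros with |z| < R = 2.5: (1 + 2i), (1 - 2i).
Count = 2.
By the argument principle, (1/2πi) ∮_{|z|=R} p'(z)/p(z) dz equals exactly this count.

Number of zeros inside |z| < 2.5: 2.


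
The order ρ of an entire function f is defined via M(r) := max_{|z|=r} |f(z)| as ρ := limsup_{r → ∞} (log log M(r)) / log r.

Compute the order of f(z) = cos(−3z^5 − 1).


Write cos(w) = (e^{iw} ± e^{−iw})/(2 or 2i), so |cos(w)| ≤ e^{|w|}. With w = −3z^5 − 1, |w| ≤ 3r^5 + 1 on |z|=r, giving M(r) ≤ e^{3r^5 + 1} and ρ ≤ 5. For the lower bound, choose z on |z|=r with -3z^5 purely imaginary of modulus 3r^5; then |cos(−3z^5 − 1)| grows like e^{3r^5}/2, so ρ ≥ 5. Hence ρ = 5.
Therefore ρ = 5.

Order ρ = 5.


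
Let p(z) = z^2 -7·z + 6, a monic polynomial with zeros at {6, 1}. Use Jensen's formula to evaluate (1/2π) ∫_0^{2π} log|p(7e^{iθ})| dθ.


Zeros: 1, 6; r = 7.
Inside |z| < r: 1, 6. Outside (|z| ≥ r): ∅.
p(0) = 6, so log|p(0)| = log(6) = 1.7918.
Apply Jensen: I(r) = log|p(0)| + Σ_k log(r/|z_k|), summed over zeros inside |z| < r.
  log(r/|z_k|) for z_k = 6: log(7/6) = 0.1542
  log(r/|z_k|) for z_k = 1: log(7/1) = 1.9459
Sum over inside zeros: 2.1001.
I(r) = log|p(0)| + (inside sum) = 1.7918 + 2.1001 = 3.8918.
Closed form (all zeros inside, monic): I(r) = n·log(r) = 2·log(7) = 3.8918. ✓

I(r) ≈ 3.8918.


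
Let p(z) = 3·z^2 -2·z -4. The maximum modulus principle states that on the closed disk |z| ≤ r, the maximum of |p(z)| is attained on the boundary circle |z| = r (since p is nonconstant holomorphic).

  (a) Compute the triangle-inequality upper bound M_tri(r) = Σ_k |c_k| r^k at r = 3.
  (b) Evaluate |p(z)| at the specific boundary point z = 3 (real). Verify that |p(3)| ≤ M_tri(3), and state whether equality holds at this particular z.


Coefficients: c_0 = -4, c_1 = -2, c_2 = 3. Radius r = 3.
Part (a). Triangle bound: M_tri(r) = Σ_k |c_k| r^k
  = |-4|·3^0 + |-2|·3^1 + |3|·3^2
  = 4 + 6 + 27 = 37.
This bounds M(r) := max_{|z|=r} |p(z)| from above; equality holds iff all terms c_k z^k can be made to align in phase at a single z on |z|=r.
Part (b). At z = 3 (real, on the circle |z| = r):
  p(3) = (-4)·3^0 + (-2)·3^1 + (3)·3^2 = 17.
  |p(3)| = 17.
Check: |p(3)| = 17 ≤ 37 = M_tri(3). ✓ Equality does not hold at z = 3 (the coefficients have mixed signs, so the terms do not all align in phase there).

M_tri(3) = 37; |p(3)| = 17; equality at z=3: no.


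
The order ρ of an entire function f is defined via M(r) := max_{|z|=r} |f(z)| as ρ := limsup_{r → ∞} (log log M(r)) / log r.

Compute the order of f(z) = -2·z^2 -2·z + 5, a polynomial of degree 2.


|f(z)| ≤ Σ|c_k|·r^k = O(r^2) as r → ∞. Polynomial growth is O(e^{r^ε}) for every ε > 0 (since r^2/e^{r^ε} → 0), so ρ ≤ ε for all ε > 0, i.e. ρ = 0. Every nonconstant polynomial has order 0.
Therefore ρ = 0.

Order ρ = 0.


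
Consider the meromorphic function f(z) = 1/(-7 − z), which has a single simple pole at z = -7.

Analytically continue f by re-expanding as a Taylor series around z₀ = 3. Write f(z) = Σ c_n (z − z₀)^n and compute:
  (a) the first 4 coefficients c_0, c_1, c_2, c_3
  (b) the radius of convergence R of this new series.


Let w = z − z₀, so z = z₀ + w.
Then -7 − z = -7 − (z₀ + w) = (-7 − z₀) − w = -10 − w.
f(z) = 1/(-10 − w) = (1/(-10)) · 1/(1 − w/(-10)) = Σ_{n≥0} w^n / (-10)^(n+1).
So c_n = 1/(-10)^(n+1):
  c_0 = 1/(-10)^1 = -1/10.
  c_1 = 1/(-10)^2 = 1/100.
  c_2 = 1/(-10)^3 = -1/1000.
  c_3 = 1/(-10)^4 = 1/10000.
The series is valid for |w/d| < 1, i.e. |z − z₀| < |d|.
Radius of convergence: R = |-7 − z₀| = |-10| = 10 (distance from z₀ to the singularity z = -7).

c_0 = -1/10, c_1 = 1/100, c_2 = -1/1000, c_3 = 1/10000; R = 10.


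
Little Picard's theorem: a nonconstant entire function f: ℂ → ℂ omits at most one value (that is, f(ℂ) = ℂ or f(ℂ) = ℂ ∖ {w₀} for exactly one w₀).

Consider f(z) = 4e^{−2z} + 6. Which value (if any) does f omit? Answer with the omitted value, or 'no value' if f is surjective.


Little Picard bounds the complement of f(ℂ) to at most one point.
e^{−2z} is never zero on ℂ, so 4·e^{−2z} takes every value in ℂ ∖ {0}. Adding 6 shifts the range to ℂ ∖ {6}. Thus f omits exactly the value 6.

Omitted value: 6.


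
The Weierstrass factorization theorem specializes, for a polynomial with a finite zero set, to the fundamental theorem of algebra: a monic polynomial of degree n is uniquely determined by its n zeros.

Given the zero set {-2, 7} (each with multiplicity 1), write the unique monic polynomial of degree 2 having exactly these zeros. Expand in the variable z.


The polynomial is p(z) = ∏_{α ∈ S} (z − α), where S = {-2, 7}.
Expanding the product yields: p(z) = z^2 -5·z -14.
The resulting polynomial has degree 2 and real coefficients as required.

p(z) = z^2 -5·z -14.


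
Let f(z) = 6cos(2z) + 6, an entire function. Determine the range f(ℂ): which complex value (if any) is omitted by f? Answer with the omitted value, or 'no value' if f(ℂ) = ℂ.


Little Picard bounds the complement of f(ℂ) to at most one point.
cos is entire and surjective onto ℂ: for every w ∈ ℂ, cos(ζ) = w has a solution ζ ∈ ℂ (e.g., via the complex inverse arccos). With ζ = 2z this gives z = ζ/(2). Then 6·cos(2z) takes every value in 6·ℂ = ℂ, and adding 6 is a bijection of ℂ. So f is surjective and omits no value. (Note: only on the real line is cos bounded by [−1, 1].)

Omitted value: no value.


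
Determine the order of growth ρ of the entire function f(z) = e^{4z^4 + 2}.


|e^{4z^4 + 2}| = e^{Re(4·z^4) + 2} ≤ e^{4|z|^4 + 2} = e^{4r^4 + 2} on |z| = r, so ρ ≤ 4. Choosing z on |z|=r so that 4·z^4 is real positive (always possible by picking arg z appropriately) gives |f(z)| = e^{4r^4 + 2}, matching the bound. The additive constant 2 does not affect log log M(r) ~ 4·log r. Hence ρ = 4.
Therefore ρ = 4.

Order ρ = 4.


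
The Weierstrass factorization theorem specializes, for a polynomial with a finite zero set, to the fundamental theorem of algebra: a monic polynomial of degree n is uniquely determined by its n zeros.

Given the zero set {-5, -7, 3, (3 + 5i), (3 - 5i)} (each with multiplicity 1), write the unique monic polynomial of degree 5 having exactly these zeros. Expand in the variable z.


The polynomial is p(z) = ∏_{α ∈ S} (z − α), where S = {-5, -7, 3, (3 + 5i), (3 - 5i)}.
Expanding the product yields: p(z) = z^5 + 3·z^4 -21·z^3 + 207·z^2 + 596·z -3570.
Note conjugate pairs combine to real quadratics: (z − (3+5i))(z − (3−5i)) = z² − 6z + 34.
The resulting polynomial has degree 5 and real coefficients as required.

p(z) = z^5 + 3·z^4 -21·z^3 + 207·z^2 + 596·z -3570.


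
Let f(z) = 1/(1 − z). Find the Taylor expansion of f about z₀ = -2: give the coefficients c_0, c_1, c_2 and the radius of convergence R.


Let w = z − z₀, so z = z₀ + w.
Then 1 − z = 1 − (z₀ + w) = (1 − z₀) − w = 3 − w.
f(z) = 1/(3 − w) = (1/(3)) · 1/(1 − w/(3)) = Σ_{n≥0} w^n / (3)^(n+1).
So c_n = 1/(3)^(n+1):
  c_0 = 1/(3)^1 = 1/3.
  c_1 = 1/(3)^2 = 1/9.
  c_2 = 1/(3)^3 = 1/27.
The series is valid for |w/d| < 1, i.e. |z − z₀| < |d|.
Radius of convergence: R = |1 − z₀| = |3| = 3 (distance from z₀ to the singularity z = 1).

c_0 = 1/3, c_1 = 1/9, c_2 = 1/27; R = 3.


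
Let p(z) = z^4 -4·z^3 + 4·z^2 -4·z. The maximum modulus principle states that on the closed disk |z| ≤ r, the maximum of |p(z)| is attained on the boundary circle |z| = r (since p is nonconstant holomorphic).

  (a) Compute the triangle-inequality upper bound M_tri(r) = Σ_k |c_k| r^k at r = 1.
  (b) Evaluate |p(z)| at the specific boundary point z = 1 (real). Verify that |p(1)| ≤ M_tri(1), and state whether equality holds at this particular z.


Coefficients: c_0 = 0, c_1 = -4, c_2 = 4, c_3 = -4, c_4 = 1. Radius r = 1.
Part (a). Triangle bound: M_tri(r) = Σ_k |c_k| r^k
  = |0|·1^0 + |-4|·1^1 + |4|·1^2 + |-4|·1^3 + |1|·1^4
  = 0 + 4 + 4 + 4 + 1 = 13.
This bounds M(r) := max_{|z|=r} |p(z)| from above; equality holds iff all terms c_k z^k can be made to align in phase at a single z on |z|=r.
Part (b). At z = 1 (real, on the circle |z| = r):
  p(1) = (0)·1^0 + (-4)·1^1 + (4)·1^2 + (-4)·1^3 + (1)·1^4 = -3.
  |p(1)| = 3.
Check: |p(1)| = 3 ≤ 13 = M_tri(1). ✓ Equality does not hold at z = 1 (the coefficients have mixed signs, so the terms do not all align in phase there).

M_tri(1) = 13; |p(1)| = 3; equality at z=1: no.


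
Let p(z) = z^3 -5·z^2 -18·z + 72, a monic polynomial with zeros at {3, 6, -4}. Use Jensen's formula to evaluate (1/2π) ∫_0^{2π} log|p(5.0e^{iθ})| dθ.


Zeros: -4, 3, 6; r = 5.0.
Inside |z| < r: -4, 3. Outside (|z| ≥ r): 6.
p(0) = 72, so log|p(0)| = log(72) = 4.2767.
Apply Jensen: I(r) = log|p(0)| + Σ_k log(r/|z_k|), summed over zeros inside |z| < r.
  log(r/|z_k|) for z_k = 3: log(5.0/3) = 0.5108
  log(r/|z_k|) for z_k = -4: log(5.0/4) = 0.2231
  Outside zeros (6) contribute nothing to the Jensen sum.
Sum over inside zeros: 0.7340.
I(r) = log|p(0)| + (inside sum) = 4.2767 + 0.7340 = 5.0106.
Note: since some zeros are outside |z| ≤ r, the simplified n·log(r) form does NOT apply — only the inside zeros contribute.

I(r) ≈ 5.0106.


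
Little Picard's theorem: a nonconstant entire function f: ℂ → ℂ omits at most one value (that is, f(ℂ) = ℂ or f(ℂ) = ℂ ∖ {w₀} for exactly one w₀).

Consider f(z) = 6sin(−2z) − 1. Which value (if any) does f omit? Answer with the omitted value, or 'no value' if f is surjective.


Little Picard bounds the complement of f(ℂ) to at most one point.
sin is entire and surjective onto ℂ: for every w ∈ ℂ, sin(ζ) = w has a solution ζ ∈ ℂ (e.g., via the complex inverse arcsin). With ζ = −2z this gives z = ζ/(-2). Then 6·sin(−2z) takes every value in 6·ℂ = ℂ, and adding -1 is a bijection of ℂ. So f is surjective and omits no value. (Note: only on the real line is sin bounded by [−1, 1].)

Omitted value: no value.


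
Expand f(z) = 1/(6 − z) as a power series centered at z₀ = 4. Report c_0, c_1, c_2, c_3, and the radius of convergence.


Let w = z − z₀, so z = z₀ + w.
Then 6 − z = 6 − (z₀ + w) = (6 − z₀) − w = 2 − w.
f(z) = 1/(2 − w) = (1/(2)) · 1/(1 − w/(2)) = Σ_{n≥0} w^n / (2)^(n+1).
So c_n = 1/(2)^(n+1):
  c_0 = 1/(2)^1 = 1/2.
  c_1 = 1/(2)^2 = 1/4.
  c_2 = 1/(2)^3 = 1/8.
  c_3 = 1/(2)^4 = 1/16.
The series is valid for |w/d| < 1, i.e. |z − z₀| < |d|.
Radius of convergence: R = |6 − z₀| = |2| = 2 (distance from z₀ to the singularity z = 6).

c_0 = 1/2, c_1 = 1/4, c_2 = 1/8, c_3 = 1/16; R = 2.


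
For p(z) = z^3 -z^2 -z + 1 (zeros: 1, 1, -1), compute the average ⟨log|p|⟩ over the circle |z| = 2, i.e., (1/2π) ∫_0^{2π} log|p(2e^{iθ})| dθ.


Zeros: -1, 1, 1; r = 2.
Inside |z| < r: -1, 1, 1. Outside (|z| ≥ r): ∅.
p(0) = 1, so log|p(0)| = log(1) = 0.0000.
Apply Jensen: I(r) = log|p(0)| + Σ_k log(r/|z_k|), summed over zeros inside |z| < r.
  log(r/|z_k|) for z_k = 1: log(2/1) = 0.6931
  log(r/|z_k|) for z_k = 1: log(2/1) = 0.6931
  log(r/|z_k|) for z_k = -1: log(2/1) = 0.6931
Sum over inside zeros: 2.0794.
I(r) = log|p(0)| + (inside sum) = 0.0000 + 2.0794 = 2.0794.
Closed form (all zeros inside, monic): I(r) = n·log(r) = 3·log(2) = 2.0794. ✓

I(r) ≈ 2.0794.


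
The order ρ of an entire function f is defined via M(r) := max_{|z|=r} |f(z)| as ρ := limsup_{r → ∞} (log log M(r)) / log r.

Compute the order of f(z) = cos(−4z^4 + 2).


Write cos(w) = (e^{iw} ± e^{−iw})/(2 or 2i), so |cos(w)| ≤ e^{|w|}. With w = −4z^4 + 2, |w| ≤ 4r^4 + 2 on |z|=r, giving M(r) ≤ e^{4r^4 + 2} and ρ ≤ 4. For the lower bound, choose z on |z|=r with -4z^4 purely imaginary of modulus 4r^4; then |cos(−4z^4 + 2)| grows like e^{4r^4}/2, so ρ ≥ 4. Hence ρ = 4.
Therefore ρ = 4.

Order ρ = 4.


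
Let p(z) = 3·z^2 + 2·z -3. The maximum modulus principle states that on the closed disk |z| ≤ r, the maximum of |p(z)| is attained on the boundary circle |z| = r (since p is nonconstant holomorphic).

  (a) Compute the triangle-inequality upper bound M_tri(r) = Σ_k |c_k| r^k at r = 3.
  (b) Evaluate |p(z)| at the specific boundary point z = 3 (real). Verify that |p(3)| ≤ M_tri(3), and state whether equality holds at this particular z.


Coefficients: c_0 = -3, c_1 = 2, c_2 = 3. Radius r = 3.
Part (a). Triangle bound: M_tri(r) = Σ_k |c_k| r^k
  = |-3|·3^0 + |2|·3^1 + |3|·3^2
  = 3 + 6 + 27 = 36.
This bounds M(r) := max_{|z|=r} |p(z)| from above; equality holds iff all terms c_k z^k can be made to align in phase at a single z on |z|=r.
Part (b). At z = 3 (real, on the circle |z| = r):
  p(3) = (-3)·3^0 + (2)·3^1 + (3)·3^2 = 30.
  |p(3)| = 30.
Check: |p(3)| = 30 ≤ 36 = M_tri(3). ✓ Equality does not hold at z = 3 (the coefficients have mixed signs, so the terms do not all align in phase there).

M_tri(3) = 36; |p(3)| = 30; equality at z=3: no.


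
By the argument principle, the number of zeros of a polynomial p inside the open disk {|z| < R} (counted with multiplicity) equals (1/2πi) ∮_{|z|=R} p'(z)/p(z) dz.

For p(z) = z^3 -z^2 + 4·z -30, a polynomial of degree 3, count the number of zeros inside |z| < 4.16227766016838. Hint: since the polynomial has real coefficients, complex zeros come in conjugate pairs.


The zeros of p are: 3, (-1 + 3i), (-1 - 3i).
Their magnitudes are: 3, 3.162, 3.162.
Zeros with |z| < R = 4.16227766016838: 3, (-1 + 3i), (-1 - 3i).
Count = 3.
By the argument principle, (1/2πi) ∮_{|z|=R} p'(z)/p(z) dz equals exactly this count.

Number of zeros inside |z| < 4.16227766016838: 3.


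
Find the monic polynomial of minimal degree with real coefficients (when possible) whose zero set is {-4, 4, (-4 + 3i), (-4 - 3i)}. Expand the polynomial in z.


The polynomial is p(z) = ∏_{α ∈ S} (z − α), where S = {-4, 4, (-4 + 3i), (-4 - 3i)}.
Expanding the product yields: p(z) = z^4 + 8·z^3 + 9·z^2 -128·z -400.
Note conjugate pairs combine to real quadratics: (z − (-4+3i))(z − (-4−3i)) = z² + 8z + 25.
The resulting polynomial has degree 4 and real coefficients as required.

p(z) = z^4 + 8·z^3 + 9·z^2 -128·z -400.


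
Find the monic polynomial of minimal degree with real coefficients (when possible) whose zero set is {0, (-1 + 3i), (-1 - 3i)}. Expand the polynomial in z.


The polynomial is p(z) = ∏_{α ∈ S} (z − α), where S = {0, (-1 + 3i), (-1 - 3i)}.
Expanding the product yields: p(z) = z^3 + 2·z^2 + 10·z.
Note conjugate pairs combine to real quadratics: (z − (-1+3i))(z − (-1−3i)) = z² + 2z + 10.
The resulting polynomial has degree 3 and real coefficients as required.

p(z) = z^3 + 2·z^2 + 10·z.


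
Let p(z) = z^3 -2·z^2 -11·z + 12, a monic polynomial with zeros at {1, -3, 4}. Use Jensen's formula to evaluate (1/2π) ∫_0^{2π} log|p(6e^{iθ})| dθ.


Zeros: -3, 1, 4; r = 6.
Inside |z| < r: -3, 1, 4. Outside (|z| ≥ r): ∅.
p(0) = 12, so log|p(0)| = log(12) = 2.4849.
Apply Jensen: I(r) = log|p(0)| + Σ_k log(r/|z_k|), summed over zeros inside |z| < r.
  log(r/|z_k|) for z_k = 1: log(6/1) = 1.7918
  log(r/|z_k|) for z_k = -3: log(6/3) = 0.6931
  log(r/|z_k|) for z_k = 4: log(6/4) = 0.4055
Sum over inside zeros: 2.8904.
I(r) = log|p(0)| + (inside sum) = 2.4849 + 2.8904 = 5.3753.
Closed form (all zeros inside, monic): I(r) = n·log(r) = 3·log(6) = 5.3753. ✓

I(r) ≈ 5.3753.


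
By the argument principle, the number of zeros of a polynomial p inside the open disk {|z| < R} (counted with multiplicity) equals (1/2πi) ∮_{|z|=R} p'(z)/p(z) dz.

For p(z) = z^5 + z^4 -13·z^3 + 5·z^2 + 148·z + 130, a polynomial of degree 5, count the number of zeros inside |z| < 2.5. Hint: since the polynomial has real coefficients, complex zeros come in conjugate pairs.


The zeros of p are: (-3 + 1i), (-3 - 1i), -1, (3 + 2i), (3 - 2i).
Their magnitudes are: 3.162, 3.162, 1, 3.606, 3.606.
Zeros with |z| < R = 2.5: -1.
Count = 1.
By the argument principle, (1/2πi) ∮_{|z|=R} p'(z)/p(z) dz equals exactly this count.

Number of zeros inside |z| < 2.5: 1.


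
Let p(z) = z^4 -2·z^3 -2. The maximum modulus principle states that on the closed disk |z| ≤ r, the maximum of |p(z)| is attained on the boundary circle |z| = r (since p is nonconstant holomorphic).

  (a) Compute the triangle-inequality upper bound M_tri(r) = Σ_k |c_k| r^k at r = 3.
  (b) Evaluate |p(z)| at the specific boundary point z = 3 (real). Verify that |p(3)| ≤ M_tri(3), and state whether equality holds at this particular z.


Coefficients: c_0 = -2, c_1 = 0, c_2 = 0, c_3 = -2, c_4 = 1. Radius r = 3.
Part (a). Triangle bound: M_tri(r) = Σ_k |c_k| r^k
  = |-2|·3^0 + |0|·3^1 + |0|·3^2 + |-2|·3^3 + |1|·3^4
  = 2 + 0 + 0 + 54 + 81 = 137.
This bounds M(r) := max_{|z|=r} |p(z)| from above; equality holds iff all terms c_k z^k can be made to align in phase at a single z on |z|=r.
Part (b). At z = 3 (real, on the circle |z| = r):
  p(3) = (-2)·3^0 + (0)·3^1 + (0)·3^2 + (-2)·3^3 + (1)·3^4 = 25.
  |p(3)| = 25.
Check: |p(3)| = 25 ≤ 137 = M_tri(3). ✓ Equality does not hold at z = 3 (the coefficients have mixed signs, so the terms do not all align in phase there).

M_tri(3) = 137; |p(3)| = 25; equality at z=3: no.


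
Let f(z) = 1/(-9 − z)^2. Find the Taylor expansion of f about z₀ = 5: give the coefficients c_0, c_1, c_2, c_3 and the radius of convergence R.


Let w = z − z₀, so z = z₀ + w.
Then -9 − z = -9 − (z₀ + w) = (-9 − z₀) − w = -14 − w.
f(z) = 1/(-14 − w)^2 = (1/(-14)^2) · (1 − w/(-14))^{−2}.
By the binomial series (1−u)^{−2} = Σ_{n≥0} C(n+1, 1) u^n for |u|<1, with u = w/(-14):
  c_n = C(n+1, 1) / (-14)^(n+2).
  c_0 = 1/(-14)^2 = 1/196.
  c_1 = 2/(-14)^3 = -1/1372.
  c_2 = 3/(-14)^4 = 3/38416.
  c_3 = 4/(-14)^5 = -1/134456.
The series is valid for |w/d| < 1, i.e. |z − z₀| < |d|.
Radius of convergence: R = |-9 − z₀| = |-14| = 14 (distance from z₀ to the singularity z = -9).

c_0 = 1/196, c_1 = -1/1372, c_2 = 3/38416, c_3 = -1/134456; R = 14.


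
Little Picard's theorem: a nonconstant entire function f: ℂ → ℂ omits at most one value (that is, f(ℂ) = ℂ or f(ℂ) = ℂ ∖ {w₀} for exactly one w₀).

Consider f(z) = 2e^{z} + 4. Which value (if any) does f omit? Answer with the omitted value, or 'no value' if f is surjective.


Little Picard bounds the complement of f(ℂ) to at most one point.
e^{z} is never zero on ℂ, so 2·e^{z} takes every value in ℂ ∖ {0}. Adding 4 shifts the range to ℂ ∖ {4}. Thus f omits exactly the value 4.

Omitted value: 4.


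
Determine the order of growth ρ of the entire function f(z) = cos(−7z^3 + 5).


Write cos(w) = (e^{iw} ± e^{−iw})/(2 or 2i), so |cos(w)| ≤ e^{|w|}. With w = −7z^3 + 5, |w| ≤ 7r^3 + 5 on |z|=r, giving M(r) ≤ e^{7r^3 + 5} and ρ ≤ 3. For the lower bound, choose z on |z|=r with -7z^3 purely imaginary of modulus 7r^3; then |cos(−7z^3 + 5)| grows like e^{7r^3}/2, so ρ ≥ 3. Hence ρ = 3.
Therefore ρ = 3.

Order ρ = 3.
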